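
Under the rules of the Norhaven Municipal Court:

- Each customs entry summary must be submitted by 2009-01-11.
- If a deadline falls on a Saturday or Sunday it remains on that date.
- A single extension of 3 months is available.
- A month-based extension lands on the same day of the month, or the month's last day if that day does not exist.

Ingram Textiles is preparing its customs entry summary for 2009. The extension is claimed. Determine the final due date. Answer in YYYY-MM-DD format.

Start from the fixed due date, 2009-01-11.
2009-01-11 is a Sunday; no weekend or holiday adjustment applies.
The 3 months extension carries 2009-01-11 to 2009-04-11.
No adjustment is made for weekends or holidays, so 2009-04-11 stands.
Deadline: 2009-04-11.

2009-04-11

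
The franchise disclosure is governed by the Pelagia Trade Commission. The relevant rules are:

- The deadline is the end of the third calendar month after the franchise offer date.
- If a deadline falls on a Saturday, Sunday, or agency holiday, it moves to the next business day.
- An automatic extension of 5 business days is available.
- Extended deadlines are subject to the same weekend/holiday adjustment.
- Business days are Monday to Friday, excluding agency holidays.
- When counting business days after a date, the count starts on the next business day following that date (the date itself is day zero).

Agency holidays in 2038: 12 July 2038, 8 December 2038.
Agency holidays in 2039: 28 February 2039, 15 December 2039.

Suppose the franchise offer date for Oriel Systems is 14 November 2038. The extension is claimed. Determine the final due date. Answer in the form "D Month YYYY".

8 March 2039

3 months after 14 November 2038 falls in February 2039; the last day of that month is 28 February 2039.
28 February 2039 falls on a listed holiday. Rolling to the next business day gives 1 March 2039, a Tuesday.
Counting 5 further business days from 1 March 2039 reaches 8 March 2039.
8 March 2039 is a Tuesday and not a listed holiday, so it stands.
So the filing is due 8 March 2039.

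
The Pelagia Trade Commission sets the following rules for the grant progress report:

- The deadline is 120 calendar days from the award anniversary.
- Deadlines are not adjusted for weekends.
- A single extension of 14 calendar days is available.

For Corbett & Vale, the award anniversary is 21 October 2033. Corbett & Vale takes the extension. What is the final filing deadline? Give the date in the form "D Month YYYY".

4 March 2034

120 calendar days after 21 October 2033 is 18 February 2034.
18 February 2034 falls on a Saturday. The rules make no weekend/holiday allowance, so it remains 18 February 2034.
The 14-calendar-day extension moves the deadline from 18 February 2034 to 4 March 2034.
4 March 2034 is a Saturday; no weekend or holiday adjustment applies.
So the filing is due 4 March 2034.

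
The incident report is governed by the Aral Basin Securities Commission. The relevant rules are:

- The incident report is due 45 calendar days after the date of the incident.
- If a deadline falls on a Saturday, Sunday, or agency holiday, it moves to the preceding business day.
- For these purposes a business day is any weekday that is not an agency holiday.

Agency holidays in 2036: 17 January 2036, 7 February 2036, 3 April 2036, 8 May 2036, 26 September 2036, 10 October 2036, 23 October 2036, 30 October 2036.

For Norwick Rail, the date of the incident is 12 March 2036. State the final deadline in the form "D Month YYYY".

25 April 2036

Adding 45 calendar days to 12 March 2036 gives 26 April 2036.
26 April 2036 falls on a Saturday. Rolling to the preceding business day gives 25 April 2036, a Friday.
Deadline: 25 April 2036.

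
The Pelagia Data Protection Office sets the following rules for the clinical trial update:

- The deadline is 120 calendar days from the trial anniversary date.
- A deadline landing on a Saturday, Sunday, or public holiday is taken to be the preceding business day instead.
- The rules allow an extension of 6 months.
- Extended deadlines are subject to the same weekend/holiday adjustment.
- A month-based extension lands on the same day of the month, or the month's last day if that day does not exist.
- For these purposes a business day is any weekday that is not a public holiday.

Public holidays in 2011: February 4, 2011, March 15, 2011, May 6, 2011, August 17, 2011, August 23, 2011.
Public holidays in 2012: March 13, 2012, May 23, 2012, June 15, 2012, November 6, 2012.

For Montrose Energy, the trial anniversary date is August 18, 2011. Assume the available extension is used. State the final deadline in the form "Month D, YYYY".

June 14, 2012

Adding 120 calendar days to August 18, 2011 gives December 16, 2011.
December 16, 2011 is a Friday and not a listed holiday, so it stands.
Add 6 months to December 16, 2011: June 16, 2012.
June 16, 2012 is a Saturday; the preceding business day is June 14, 2012 (Thursday).
So the filing is due June 14, 2012.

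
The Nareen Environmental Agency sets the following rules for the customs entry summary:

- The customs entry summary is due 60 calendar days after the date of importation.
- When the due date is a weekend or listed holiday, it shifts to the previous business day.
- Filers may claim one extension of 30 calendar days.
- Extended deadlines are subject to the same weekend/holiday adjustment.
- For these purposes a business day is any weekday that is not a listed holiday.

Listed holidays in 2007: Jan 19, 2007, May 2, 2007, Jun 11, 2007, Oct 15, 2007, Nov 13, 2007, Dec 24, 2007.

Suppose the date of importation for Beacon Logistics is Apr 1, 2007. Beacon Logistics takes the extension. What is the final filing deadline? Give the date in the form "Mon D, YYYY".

Jun 29, 2007

60 calendar days after Apr 1, 2007 is May 31, 2007.
Since May 31, 2007 is a Thursday and not a holiday, the date is unchanged.
Add the 30 calendar-day extension to May 31, 2007: Jun 30, 2007.
Jun 30, 2007 is a Saturday, so it moves to the preceding business day, Jun 29, 2007 (Friday).
So the filing is due Jun 29, 2007.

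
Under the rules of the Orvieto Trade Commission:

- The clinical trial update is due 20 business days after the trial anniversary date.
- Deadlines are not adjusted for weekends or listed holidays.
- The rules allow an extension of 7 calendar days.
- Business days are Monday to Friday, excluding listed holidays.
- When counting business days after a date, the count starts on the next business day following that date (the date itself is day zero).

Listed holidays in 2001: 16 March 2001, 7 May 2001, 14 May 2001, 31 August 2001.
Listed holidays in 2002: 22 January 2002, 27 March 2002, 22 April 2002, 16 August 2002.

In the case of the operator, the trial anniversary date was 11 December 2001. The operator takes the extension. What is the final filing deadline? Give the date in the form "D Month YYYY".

15 January 2002

20 business days after 11 December 2001, excluding weekends and holidays, is 8 January 2002.
8 January 2002 is a Tuesday; no weekend or holiday adjustment applies.
With the 7-day extension, 8 January 2002 becomes 15 January 2002.
No adjustment is made for weekends or holidays, so 15 January 2002 stands.
So the filing is due 15 January 2002.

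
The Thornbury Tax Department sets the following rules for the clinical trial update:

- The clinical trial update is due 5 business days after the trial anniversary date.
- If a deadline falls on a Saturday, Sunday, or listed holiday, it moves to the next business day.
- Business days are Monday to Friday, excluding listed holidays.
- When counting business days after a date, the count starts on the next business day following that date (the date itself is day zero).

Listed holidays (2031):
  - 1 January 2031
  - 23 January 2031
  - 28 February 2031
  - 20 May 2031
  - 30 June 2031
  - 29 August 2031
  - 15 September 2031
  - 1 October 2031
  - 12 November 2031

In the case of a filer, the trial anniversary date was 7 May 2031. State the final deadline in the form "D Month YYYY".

Counting 5 business days after 7 May 2031 (skipping weekends and listed holidays) reaches 14 May 2031.
14 May 2031 falls on a Wednesday, which is a business day, so no adjustment is needed.
So the filing is due 14 May 2031.

14 May 2031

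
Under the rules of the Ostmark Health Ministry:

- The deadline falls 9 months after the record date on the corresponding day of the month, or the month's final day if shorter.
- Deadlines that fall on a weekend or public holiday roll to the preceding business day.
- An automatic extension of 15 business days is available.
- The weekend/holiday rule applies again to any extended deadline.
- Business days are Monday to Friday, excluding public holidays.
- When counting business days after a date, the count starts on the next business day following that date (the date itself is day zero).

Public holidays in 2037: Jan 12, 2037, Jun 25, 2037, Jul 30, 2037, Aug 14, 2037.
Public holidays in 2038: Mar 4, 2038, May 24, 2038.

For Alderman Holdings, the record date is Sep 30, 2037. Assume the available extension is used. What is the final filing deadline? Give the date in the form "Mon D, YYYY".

Moving 9 months forward from Sep 30, 2037 on the corresponding day gives Jun 30, 2038.
Since Jun 30, 2038 is a Wednesday and not a holiday, the date is unchanged.
Applying the 15-business-day extension: 15 business days after Jun 30, 2038 is Jul 21, 2038.
Jul 21, 2038 (Wednesday) is already a business day.
Final deadline: Jul 21, 2038.

Jul 21, 2038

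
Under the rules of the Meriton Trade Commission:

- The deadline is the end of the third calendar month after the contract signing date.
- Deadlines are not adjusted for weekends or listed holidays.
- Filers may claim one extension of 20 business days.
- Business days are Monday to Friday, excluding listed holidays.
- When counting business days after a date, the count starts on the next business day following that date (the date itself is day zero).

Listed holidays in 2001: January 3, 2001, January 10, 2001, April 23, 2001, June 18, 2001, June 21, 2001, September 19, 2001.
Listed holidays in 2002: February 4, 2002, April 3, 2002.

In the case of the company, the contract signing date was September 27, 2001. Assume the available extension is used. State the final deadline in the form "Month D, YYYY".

3 months after September 27, 2001 falls in December 2001; the last day of that month is December 31, 2001.
No adjustment is made for weekends or holidays, so December 31, 2001 stands.
Applying the 20-business-day extension: 20 business days after December 31, 2001 is January 28, 2002.
No adjustment is made for weekends or holidays, so January 28, 2002 stands.
Final deadline: January 28, 2002.

January 28, 2002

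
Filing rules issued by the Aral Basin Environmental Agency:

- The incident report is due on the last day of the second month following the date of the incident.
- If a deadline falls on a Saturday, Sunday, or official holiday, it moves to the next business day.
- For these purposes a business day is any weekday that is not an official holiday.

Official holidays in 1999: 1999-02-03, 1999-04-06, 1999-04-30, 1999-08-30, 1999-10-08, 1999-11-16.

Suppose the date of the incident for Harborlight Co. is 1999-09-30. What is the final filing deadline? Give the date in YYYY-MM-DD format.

1999-11-30

2 months after 1999-09-30 falls in November 1999; the last day of that month is 1999-11-30.
Since 1999-11-30 is a Tuesday and not a holiday, the date is unchanged.
The final due date is 1999-11-30.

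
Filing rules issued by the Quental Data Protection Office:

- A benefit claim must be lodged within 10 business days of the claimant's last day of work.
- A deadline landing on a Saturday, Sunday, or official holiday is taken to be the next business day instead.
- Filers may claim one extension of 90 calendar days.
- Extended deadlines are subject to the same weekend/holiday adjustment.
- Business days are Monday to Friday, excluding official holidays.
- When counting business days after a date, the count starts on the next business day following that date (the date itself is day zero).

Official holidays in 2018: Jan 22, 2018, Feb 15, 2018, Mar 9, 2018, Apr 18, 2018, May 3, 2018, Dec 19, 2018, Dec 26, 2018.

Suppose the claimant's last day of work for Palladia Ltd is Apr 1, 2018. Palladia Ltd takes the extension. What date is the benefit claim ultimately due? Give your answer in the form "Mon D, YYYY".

Counting 10 business days after Apr 1, 2018 (skipping weekends and listed holidays) reaches Apr 13, 2018.
Apr 13, 2018 is a Friday and not a listed holiday, so it stands.
Add the 90 calendar-day extension to Apr 13, 2018: Jul 12, 2018.
Jul 12, 2018 falls on a Thursday, which is a business day, so no adjustment is needed.
So the filing is due Jul 12, 2018.

Jul 12, 2018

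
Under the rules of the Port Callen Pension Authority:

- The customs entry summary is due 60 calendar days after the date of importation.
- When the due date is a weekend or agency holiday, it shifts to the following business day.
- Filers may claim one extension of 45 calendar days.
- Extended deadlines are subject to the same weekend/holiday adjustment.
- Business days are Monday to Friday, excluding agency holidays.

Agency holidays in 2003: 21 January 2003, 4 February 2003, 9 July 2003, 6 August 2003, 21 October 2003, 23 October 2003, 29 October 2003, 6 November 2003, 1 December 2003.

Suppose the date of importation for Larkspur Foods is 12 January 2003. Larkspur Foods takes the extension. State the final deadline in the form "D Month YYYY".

Trigger date 12 January 2003 + 60 calendar days = 13 March 2003.
Since 13 March 2003 is a Thursday and not a holiday, the date is unchanged.
Add the 45 calendar-day extension to 13 March 2003: 27 April 2003.
27 April 2003 falls on a Sunday. Rolling to the next business day gives 28 April 2003, a Monday.
Final deadline: 28 April 2003.

28 April 2003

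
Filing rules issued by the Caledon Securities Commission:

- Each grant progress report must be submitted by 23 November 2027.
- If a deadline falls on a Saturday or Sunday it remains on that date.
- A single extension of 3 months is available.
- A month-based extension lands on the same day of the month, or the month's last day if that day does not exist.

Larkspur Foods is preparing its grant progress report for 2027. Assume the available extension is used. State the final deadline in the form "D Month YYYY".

Start from the fixed due date, 23 November 2027.
No adjustment is made for weekends or holidays, so 23 November 2027 stands.
Applying the 3 months extension: 3 months after 23 November 2027 is 23 February 2028.
No adjustment is made for weekends or holidays, so 23 February 2028 stands.
The final due date is 23 February 2028.

23 February 2028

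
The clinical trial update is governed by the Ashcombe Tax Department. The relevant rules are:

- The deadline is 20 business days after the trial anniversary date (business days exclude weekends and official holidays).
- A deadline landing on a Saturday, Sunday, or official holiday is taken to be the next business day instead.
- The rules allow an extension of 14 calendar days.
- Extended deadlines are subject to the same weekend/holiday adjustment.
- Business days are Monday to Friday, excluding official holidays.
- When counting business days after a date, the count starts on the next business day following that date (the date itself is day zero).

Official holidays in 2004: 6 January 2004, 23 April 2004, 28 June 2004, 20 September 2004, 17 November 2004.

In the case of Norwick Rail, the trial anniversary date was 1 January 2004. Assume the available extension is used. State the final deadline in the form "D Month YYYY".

20 business days after 1 January 2004, excluding weekends and holidays, is 30 January 2004.
30 January 2004 is a Friday and not a listed holiday, so it stands.
Applying the 14-calendar-day extension: 30 January 2004 + 14 days = 13 February 2004.
13 February 2004 (Friday) is already a business day.
The final due date is 13 February 2004.

13 February 2004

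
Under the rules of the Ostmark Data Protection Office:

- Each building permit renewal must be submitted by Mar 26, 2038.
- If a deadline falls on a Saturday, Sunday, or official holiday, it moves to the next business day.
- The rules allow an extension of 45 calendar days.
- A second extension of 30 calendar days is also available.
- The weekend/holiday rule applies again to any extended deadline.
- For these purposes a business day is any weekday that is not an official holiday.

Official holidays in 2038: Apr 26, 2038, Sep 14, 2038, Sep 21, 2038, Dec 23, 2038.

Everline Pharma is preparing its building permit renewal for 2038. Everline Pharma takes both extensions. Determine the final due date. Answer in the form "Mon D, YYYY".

Jun 9, 2038

The stated deadline is Mar 26, 2038.
Mar 26, 2038 falls on a Friday, which is a business day, so no adjustment is needed.
Applying the 45-calendar-day extension: Mar 26, 2038 + 45 days = May 10, 2038.
May 10, 2038 is a Monday and not a listed holiday, so it stands.
The 30-calendar-day extension moves the deadline from May 10, 2038 to Jun 9, 2038.
Since Jun 9, 2038 is a Wednesday and not a holiday, the date is unchanged.
So the filing is due Jun 9, 2038.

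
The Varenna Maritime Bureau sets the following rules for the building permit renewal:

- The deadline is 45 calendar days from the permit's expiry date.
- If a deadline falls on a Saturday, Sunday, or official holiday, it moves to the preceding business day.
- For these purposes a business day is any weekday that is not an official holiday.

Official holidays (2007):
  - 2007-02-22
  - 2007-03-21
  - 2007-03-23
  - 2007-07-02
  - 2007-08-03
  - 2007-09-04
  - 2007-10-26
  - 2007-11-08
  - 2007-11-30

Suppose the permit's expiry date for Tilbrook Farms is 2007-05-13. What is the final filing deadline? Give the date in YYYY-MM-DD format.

Adding 45 calendar days to 2007-05-13 gives 2007-06-27.
2007-06-27 (Wednesday) is already a business day.
Deadline: 2007-06-27.

2007-06-27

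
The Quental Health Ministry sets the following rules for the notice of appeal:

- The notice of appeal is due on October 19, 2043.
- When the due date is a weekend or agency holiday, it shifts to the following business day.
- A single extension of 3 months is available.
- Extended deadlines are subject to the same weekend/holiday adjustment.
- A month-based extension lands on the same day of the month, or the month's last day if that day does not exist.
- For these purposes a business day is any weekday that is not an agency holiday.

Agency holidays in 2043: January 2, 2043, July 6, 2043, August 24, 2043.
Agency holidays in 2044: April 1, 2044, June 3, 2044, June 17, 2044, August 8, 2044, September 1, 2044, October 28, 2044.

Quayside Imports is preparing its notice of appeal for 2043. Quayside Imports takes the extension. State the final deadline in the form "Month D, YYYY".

January 19, 2044

The stated deadline is October 19, 2043.
Since October 19, 2043 is a Monday and not a holiday, the date is unchanged.
Add 3 months to October 19, 2043: January 19, 2044.
January 19, 2044 falls on a Tuesday, which is a business day, so no adjustment is needed.
So the filing is due January 19, 2044.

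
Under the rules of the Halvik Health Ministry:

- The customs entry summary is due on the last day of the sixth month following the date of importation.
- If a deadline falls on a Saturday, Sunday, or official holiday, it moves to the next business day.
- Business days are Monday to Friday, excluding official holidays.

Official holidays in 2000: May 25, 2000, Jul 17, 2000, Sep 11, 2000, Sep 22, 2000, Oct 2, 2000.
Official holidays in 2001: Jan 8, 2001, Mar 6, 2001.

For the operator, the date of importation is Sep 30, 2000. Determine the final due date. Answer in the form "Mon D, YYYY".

The sixth month after Sep 30, 2000 is March 2001, whose last day is Mar 31, 2001.
Mar 31, 2001 is a Saturday; the next business day is Apr 2, 2001 (Monday).
So the filing is due Apr 2, 2001.

Apr 2, 2001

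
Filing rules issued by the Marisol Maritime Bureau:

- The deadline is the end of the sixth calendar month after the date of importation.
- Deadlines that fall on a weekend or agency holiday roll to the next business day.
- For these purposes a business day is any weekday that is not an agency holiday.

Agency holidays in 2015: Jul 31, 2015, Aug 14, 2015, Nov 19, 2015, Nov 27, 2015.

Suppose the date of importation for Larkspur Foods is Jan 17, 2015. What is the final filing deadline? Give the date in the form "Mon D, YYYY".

Aug 3, 2015

6 months after Jan 17, 2015 is July 2015; that month ends on Jul 31, 2015.
Because Jul 31, 2015 is a listed holiday, the deadline becomes Aug 3, 2015 (Monday).
So the filing is due Aug 3, 2015.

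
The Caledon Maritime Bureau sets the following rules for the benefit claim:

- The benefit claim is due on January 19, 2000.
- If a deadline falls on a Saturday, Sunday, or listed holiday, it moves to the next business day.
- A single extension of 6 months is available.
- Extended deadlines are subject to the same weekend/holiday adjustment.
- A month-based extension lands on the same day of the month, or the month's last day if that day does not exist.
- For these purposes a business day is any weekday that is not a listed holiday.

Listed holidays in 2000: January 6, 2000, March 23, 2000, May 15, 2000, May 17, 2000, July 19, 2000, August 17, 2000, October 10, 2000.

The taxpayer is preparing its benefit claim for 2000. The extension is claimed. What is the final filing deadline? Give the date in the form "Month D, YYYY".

July 20, 2000

The stated deadline is January 19, 2000.
January 19, 2000 falls on a Wednesday, which is a business day, so no adjustment is needed.
The 6 months extension carries January 19, 2000 to July 19, 2000.
July 19, 2000 is a listed holiday; the next business day is July 20, 2000 (Thursday).
The final due date is July 20, 2000.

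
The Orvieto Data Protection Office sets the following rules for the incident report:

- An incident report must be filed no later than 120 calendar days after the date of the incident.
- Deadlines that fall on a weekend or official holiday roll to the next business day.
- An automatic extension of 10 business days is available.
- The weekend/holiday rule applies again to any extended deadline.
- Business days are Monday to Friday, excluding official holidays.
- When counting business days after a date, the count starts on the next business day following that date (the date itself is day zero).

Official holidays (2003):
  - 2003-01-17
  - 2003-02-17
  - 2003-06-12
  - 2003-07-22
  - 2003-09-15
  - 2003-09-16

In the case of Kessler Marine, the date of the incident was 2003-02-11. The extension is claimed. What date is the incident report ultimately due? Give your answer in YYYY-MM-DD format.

120 calendar days after 2003-02-11 is 2003-06-11.
2003-06-11 (Wednesday) is already a business day.
Counting 10 further business days from 2003-06-11 reaches 2003-06-26.
2003-06-26 (Thursday) is already a business day.
The final due date is 2003-06-26.

2003-06-26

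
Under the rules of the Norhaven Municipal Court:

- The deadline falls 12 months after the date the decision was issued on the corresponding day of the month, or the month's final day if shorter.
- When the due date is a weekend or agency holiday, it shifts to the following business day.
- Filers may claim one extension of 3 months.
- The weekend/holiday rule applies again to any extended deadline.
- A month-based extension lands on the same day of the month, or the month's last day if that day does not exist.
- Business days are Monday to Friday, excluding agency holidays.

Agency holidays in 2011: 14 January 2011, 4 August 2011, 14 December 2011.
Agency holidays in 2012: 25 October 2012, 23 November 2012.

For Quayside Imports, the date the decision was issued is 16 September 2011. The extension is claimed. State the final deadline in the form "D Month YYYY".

12 months after 16 September 2011, on the same day of the month, is 16 September 2012.
16 September 2012 is a Sunday, so it moves to the next business day, 17 September 2012 (Monday).
Add 3 months to 17 September 2012: 17 December 2012.
17 December 2012 falls on a Monday, which is a business day, so no adjustment is needed.
So the filing is due 17 December 2012.

17 December 2012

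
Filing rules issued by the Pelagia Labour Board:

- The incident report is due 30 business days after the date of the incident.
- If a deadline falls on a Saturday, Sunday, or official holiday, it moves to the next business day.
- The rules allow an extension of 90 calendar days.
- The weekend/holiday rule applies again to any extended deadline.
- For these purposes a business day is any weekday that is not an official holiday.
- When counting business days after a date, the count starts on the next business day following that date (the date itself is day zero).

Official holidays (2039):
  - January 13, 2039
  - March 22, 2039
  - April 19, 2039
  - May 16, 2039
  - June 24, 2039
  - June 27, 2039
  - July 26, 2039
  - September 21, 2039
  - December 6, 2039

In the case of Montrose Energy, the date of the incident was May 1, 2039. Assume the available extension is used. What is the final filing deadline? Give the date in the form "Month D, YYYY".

Starting the day after May 1, 2039 and counting 30 business days lands on June 13, 2039.
June 13, 2039 (Monday) is already a business day.
Add the 90 calendar-day extension to June 13, 2039: September 11, 2039.
September 11, 2039 is a Sunday; the next business day is September 12, 2039 (Monday).
Deadline: September 12, 2039.

September 12, 2039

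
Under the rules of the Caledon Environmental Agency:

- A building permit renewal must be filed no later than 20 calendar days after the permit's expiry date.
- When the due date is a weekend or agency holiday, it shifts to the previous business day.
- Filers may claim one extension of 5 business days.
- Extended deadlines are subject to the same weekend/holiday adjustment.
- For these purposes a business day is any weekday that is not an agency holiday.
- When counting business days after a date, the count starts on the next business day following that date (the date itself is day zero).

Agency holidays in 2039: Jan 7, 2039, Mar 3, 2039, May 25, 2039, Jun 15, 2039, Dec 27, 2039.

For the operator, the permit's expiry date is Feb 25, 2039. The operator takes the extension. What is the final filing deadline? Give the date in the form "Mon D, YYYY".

From Feb 25, 2039, 20 calendar days later is Mar 17, 2039.
Since Mar 17, 2039 is a Thursday and not a holiday, the date is unchanged.
The 5-business-day extension runs from Mar 17, 2039 to Mar 24, 2039.
Mar 24, 2039 is a Thursday and not a listed holiday, so it stands.
Deadline: Mar 24, 2039.

Mar 24, 2039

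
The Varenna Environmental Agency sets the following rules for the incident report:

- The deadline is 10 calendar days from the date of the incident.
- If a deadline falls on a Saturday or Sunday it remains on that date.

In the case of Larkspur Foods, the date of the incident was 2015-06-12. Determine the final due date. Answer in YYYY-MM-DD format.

2015-06-22

Trigger date 2015-06-12 + 10 calendar days = 2015-06-22.
2015-06-22 falls on a Monday. The rules make no weekend/holiday allowance, so it remains 2015-06-22.
Deadline: 2015-06-22.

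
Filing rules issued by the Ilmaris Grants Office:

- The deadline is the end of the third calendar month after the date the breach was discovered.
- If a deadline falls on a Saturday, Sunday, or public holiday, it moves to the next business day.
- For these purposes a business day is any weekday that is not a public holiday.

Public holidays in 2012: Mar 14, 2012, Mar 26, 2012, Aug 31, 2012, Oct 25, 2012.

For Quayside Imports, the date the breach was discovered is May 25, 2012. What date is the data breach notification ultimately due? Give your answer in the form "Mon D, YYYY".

Sep 3, 2012

3 months after May 25, 2012 is August 2012; that month ends on Aug 31, 2012.
Aug 31, 2012 is a listed holiday, so it moves to the next business day, Sep 3, 2012 (Monday).
Deadline: Sep 3, 2012.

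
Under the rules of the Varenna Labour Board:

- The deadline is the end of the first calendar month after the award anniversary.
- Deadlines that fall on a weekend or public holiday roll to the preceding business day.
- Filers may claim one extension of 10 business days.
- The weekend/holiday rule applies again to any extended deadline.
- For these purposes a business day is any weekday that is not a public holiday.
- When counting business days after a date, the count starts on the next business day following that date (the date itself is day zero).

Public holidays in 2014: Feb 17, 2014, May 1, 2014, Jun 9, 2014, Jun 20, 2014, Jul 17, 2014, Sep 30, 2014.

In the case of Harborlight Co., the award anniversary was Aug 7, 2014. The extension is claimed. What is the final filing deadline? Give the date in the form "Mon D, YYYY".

Oct 14, 2014

1 month after Aug 7, 2014 is September 2014; that month ends on Sep 30, 2014.
Sep 30, 2014 falls on a listed holiday. Rolling to the preceding business day gives Sep 29, 2014, a Monday.
Applying the 10-business-day extension: 10 business days after Sep 29, 2014 is Oct 14, 2014.
Since Oct 14, 2014 is a Tuesday and not a holiday, the date is unchanged.
So the filing is due Oct 14, 2014.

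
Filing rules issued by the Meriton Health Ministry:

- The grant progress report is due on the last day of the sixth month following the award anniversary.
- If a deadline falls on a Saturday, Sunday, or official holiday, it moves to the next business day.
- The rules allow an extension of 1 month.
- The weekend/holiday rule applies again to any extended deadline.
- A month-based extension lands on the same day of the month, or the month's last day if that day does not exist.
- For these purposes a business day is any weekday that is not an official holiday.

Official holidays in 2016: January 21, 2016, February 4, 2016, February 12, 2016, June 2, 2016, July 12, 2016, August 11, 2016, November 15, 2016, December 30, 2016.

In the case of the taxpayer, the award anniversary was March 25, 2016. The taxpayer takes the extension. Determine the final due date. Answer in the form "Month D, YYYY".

October 31, 2016

6 months after March 25, 2016 falls in September 2016; the last day of that month is September 30, 2016.
September 30, 2016 falls on a Friday, which is a business day, so no adjustment is needed.
The 1 month extension carries September 30, 2016 to October 30, 2016.
October 30, 2016 falls on a Sunday. Rolling to the next business day gives October 31, 2016, a Monday.
So the filing is due October 31, 2016.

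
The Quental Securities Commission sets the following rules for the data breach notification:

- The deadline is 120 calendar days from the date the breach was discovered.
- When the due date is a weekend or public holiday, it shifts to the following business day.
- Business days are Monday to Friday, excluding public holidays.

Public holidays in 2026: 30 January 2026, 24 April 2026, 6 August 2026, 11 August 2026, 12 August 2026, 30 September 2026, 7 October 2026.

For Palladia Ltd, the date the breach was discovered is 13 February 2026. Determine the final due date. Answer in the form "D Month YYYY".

15 June 2026

Trigger date 13 February 2026 + 120 calendar days = 13 June 2026.
13 June 2026 is a Saturday; the next business day is 15 June 2026 (Monday).
Final deadline: 15 June 2026.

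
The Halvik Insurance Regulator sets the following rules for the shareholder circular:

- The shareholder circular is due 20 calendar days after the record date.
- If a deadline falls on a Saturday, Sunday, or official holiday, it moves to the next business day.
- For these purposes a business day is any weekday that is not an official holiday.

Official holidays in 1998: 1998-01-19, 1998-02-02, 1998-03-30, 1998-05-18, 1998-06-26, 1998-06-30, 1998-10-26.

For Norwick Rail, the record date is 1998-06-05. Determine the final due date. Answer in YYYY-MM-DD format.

1998-06-25

Adding 20 calendar days to 1998-06-05 gives 1998-06-25.
Since 1998-06-25 is a Thursday and not a holiday, the date is unchanged.
Final deadline: 1998-06-25.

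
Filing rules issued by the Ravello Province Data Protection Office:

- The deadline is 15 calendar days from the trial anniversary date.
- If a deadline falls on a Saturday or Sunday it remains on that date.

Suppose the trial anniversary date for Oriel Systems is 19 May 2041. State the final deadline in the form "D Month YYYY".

15 calendar days after 19 May 2041 is 3 June 2041.
3 June 2041 falls on a Monday. The rules make no weekend/holiday allowance, so it remains 3 June 2041.
Final deadline: 3 June 2041.

3 June 2041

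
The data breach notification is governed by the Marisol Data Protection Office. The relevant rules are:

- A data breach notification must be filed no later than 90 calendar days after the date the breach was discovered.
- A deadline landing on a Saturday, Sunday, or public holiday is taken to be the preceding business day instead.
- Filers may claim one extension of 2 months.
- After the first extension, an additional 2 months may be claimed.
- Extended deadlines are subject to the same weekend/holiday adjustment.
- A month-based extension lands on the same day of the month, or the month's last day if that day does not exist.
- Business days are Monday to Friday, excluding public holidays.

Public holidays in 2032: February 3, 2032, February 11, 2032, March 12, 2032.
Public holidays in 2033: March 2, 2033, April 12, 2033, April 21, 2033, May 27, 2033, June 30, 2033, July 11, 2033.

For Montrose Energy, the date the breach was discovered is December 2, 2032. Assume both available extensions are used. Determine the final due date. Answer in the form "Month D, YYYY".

90 calendar days after December 2, 2032 is March 2, 2033.
Because March 2, 2033 is a listed holiday, the deadline becomes March 1, 2033 (Tuesday).
Applying the 2 months extension: 2 months after March 1, 2033 is May 1, 2033.
Because May 1, 2033 is a Sunday, the deadline becomes April 29, 2033 (Friday).
Add 2 months to April 29, 2033: June 29, 2033.
June 29, 2033 falls on a Wednesday, which is a business day, so no adjustment is needed.
Deadline: June 29, 2033.

June 29, 2033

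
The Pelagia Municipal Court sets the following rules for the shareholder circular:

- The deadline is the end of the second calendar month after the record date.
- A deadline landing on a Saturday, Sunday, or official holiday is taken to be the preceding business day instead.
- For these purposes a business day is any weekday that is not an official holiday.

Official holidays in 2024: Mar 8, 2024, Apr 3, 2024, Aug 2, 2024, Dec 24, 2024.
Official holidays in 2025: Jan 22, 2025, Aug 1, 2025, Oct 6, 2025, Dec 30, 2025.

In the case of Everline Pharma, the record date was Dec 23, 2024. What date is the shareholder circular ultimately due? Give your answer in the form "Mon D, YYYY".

2 months after Dec 23, 2024 is February 2025; that month ends on Feb 28, 2025.
Feb 28, 2025 is a Friday and not a listed holiday, so it stands.
The final due date is Feb 28, 2025.

Feb 28, 2025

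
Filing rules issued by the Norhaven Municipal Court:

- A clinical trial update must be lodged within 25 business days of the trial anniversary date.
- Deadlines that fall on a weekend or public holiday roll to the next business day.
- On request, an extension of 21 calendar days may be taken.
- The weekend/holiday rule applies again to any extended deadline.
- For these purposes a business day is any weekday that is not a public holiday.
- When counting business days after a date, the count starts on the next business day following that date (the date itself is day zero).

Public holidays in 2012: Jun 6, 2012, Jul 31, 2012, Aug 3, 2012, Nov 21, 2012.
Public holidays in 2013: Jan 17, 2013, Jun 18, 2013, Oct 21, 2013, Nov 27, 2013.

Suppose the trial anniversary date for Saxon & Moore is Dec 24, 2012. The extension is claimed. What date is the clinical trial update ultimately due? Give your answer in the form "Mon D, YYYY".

Counting 25 business days after Dec 24, 2012 (skipping weekends and listed holidays) reaches Jan 29, 2013.
Since Jan 29, 2013 is a Tuesday and not a holiday, the date is unchanged.
Applying the 21-calendar-day extension: Jan 29, 2013 + 21 days = Feb 19, 2013.
Feb 19, 2013 falls on a Tuesday, which is a business day, so no adjustment is needed.
Deadline: Feb 19, 2013.

Feb 19, 2013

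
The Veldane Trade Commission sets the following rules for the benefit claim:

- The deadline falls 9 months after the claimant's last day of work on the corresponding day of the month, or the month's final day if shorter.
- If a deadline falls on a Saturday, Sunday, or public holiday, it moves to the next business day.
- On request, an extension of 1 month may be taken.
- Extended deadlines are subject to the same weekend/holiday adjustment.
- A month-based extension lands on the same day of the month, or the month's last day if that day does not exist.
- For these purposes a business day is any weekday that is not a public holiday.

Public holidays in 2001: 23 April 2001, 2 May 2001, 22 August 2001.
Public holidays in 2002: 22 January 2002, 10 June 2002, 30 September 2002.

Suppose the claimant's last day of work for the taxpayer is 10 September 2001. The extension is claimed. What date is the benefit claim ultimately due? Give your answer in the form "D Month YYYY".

11 July 2002

Moving 9 months forward from 10 September 2001 on the corresponding day gives 10 June 2002.
10 June 2002 is a listed holiday; the next business day is 11 June 2002 (Tuesday).
Add 1 month to 11 June 2002: 11 July 2002.
Since 11 July 2002 is a Thursday and not a holiday, the date is unchanged.
So the filing is due 11 July 2002.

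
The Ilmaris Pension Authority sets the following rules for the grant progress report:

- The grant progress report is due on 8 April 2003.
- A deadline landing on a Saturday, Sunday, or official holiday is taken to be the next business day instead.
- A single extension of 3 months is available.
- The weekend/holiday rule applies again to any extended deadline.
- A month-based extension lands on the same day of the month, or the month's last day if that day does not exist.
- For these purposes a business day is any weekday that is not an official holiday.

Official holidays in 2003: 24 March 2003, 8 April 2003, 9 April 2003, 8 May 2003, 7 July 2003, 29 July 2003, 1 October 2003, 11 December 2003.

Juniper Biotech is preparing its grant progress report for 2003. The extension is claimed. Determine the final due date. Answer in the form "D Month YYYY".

10 July 2003

The statutory due date is 8 April 2003.
8 April 2003 falls on a listed holiday. Rolling to the next business day gives 10 April 2003, a Thursday.
Applying the 3 months extension: 3 months after 10 April 2003 is 10 July 2003.
10 July 2003 falls on a Thursday, which is a business day, so no adjustment is needed.
Deadline: 10 July 2003.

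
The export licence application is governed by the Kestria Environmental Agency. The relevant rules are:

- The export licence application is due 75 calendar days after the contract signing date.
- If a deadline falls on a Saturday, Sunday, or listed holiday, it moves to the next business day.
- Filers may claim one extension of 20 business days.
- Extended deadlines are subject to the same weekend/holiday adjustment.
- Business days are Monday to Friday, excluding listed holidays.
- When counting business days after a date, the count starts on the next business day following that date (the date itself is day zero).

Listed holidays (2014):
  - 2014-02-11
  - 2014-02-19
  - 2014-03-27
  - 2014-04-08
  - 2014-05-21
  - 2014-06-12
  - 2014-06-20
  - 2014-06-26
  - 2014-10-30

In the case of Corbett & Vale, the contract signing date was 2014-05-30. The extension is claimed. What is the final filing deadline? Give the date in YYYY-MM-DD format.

2014-09-10

Adding 75 calendar days to 2014-05-30 gives 2014-08-13.
Since 2014-08-13 is a Wednesday and not a holiday, the date is unchanged.
The 20-business-day extension runs from 2014-08-13 to 2014-09-10.
2014-09-10 (Wednesday) is already a business day.
Final deadline: 2014-09-10.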